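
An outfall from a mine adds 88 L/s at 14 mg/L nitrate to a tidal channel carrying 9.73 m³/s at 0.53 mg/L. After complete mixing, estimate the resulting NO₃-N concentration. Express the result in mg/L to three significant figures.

0.651 mg/L

88 L/s = 0.088 m³/s.
Flow-weighted mixing gives C = (0.088·14 + 9.73·0.53) / (0.088 + 9.73) = 6.389/9.818 = 0.6507 mg/L.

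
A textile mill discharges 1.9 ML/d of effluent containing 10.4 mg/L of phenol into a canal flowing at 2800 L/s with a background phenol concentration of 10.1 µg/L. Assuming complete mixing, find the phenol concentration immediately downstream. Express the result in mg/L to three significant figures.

1.9 ML/d = 0.02199 m³/s.
2800 L/s = 2.8 m³/s.
10.1 µg/L = 0.0101 mg/L.
Flow-weighted mixing gives C = (0.02199·10.4 + 2.8·0.0101) / (0.02199 + 2.8) = 0.257/2.822 = 0.09106 mg/L.

0.0911 mg/L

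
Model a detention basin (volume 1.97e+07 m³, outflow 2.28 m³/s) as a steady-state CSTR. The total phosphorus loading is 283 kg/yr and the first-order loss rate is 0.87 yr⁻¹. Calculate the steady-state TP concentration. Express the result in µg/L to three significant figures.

3.18 µg/L

Outflow Q = 2.28 m³/s × 3.156e+07 s/yr = 7.195e+07 m³/yr.
Steady-state CSTR mass balance: W = Q·C + k·V·C, so C = W/(Q + kV).
Q + kV = 7.195e+07 + 0.87·1.97e+07 = 8.909e+07 m³/yr.
C = 283/8.909e+07 = 3.177e-06 kg/m³ = 0.003177 mg/L = 3.177 µg/L.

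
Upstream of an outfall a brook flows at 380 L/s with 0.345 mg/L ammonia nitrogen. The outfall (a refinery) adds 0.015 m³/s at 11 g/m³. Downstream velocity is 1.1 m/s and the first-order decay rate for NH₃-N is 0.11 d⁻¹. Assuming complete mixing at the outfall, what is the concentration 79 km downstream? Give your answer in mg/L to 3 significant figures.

0.684 mg/L

380 L/s = 0.38 m³/s.
After complete mixing, C₀ = (0.015·11 + 0.38·0.345) / 0.395 = 0.7496 mg/L.
Travel time t = 7.9e+04 m / 1.1 m/s = 7.182e+04 s = 0.8312 d.
C = 0.7496·exp(−0.11·0.8312) = 0.7496·0.9126 = 0.6841 mg/L.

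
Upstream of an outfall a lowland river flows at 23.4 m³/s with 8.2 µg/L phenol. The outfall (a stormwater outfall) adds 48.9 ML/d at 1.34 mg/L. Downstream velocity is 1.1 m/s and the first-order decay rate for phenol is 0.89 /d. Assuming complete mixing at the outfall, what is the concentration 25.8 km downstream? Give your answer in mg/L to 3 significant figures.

48.9 ML/d = 0.566 m³/s.
8.2 µg/L = 0.0082 mg/L.
After complete mixing, C₀ = (0.566·1.34 + 23.4·0.0082) / 23.97 = 0.03965 mg/L.
Travel time t = 2.58e+04 m / 1.1 m/s = 2.345e+04 s = 0.2715 d.
C = 0.03965·exp(−0.89·0.2715) = 0.03965·0.7854 = 0.03114 mg/L.

0.0311 mg/L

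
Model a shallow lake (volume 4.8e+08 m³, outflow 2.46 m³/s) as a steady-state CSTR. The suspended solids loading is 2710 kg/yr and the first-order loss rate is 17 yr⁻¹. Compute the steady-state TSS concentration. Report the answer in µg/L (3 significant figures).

0.329 µg/L

Outflow Q = 2.46 m³/s × 3.156e+07 s/yr = 7.763e+07 m³/yr.
Steady-state CSTR mass balance: W = Q·C + k·V·C, so C = W/(Q + kV).
Q + kV = 7.763e+07 + 17·4.8e+08 = 8.238e+09 m³/yr.
C = 2710/8.238e+09 = 3.29e-07 kg/m³ = 0.000329 mg/L = 0.329 µg/L.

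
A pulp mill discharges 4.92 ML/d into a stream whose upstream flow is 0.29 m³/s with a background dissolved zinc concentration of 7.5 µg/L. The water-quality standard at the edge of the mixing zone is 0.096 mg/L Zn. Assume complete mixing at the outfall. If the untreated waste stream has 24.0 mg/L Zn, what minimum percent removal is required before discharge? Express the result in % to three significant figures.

97.7 %

4.92 ML/d = 0.05694 m³/s.
7.5 µg/L = 0.0075 mg/L.
Mass balance: 0.096·0.3469 = 0.05694·Cₑ + 0.29·0.0075.
Cₑ = (0.03331 − 0.002175) / 0.05694 = 0.5467 mg/L.
Required removal = 1 − 0.5467/24.0 = 97.72 %.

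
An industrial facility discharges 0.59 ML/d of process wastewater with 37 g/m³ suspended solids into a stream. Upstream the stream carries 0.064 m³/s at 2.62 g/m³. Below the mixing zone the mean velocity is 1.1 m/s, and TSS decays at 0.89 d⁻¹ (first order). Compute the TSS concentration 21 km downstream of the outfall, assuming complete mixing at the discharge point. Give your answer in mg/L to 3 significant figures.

4.88 mg/L

0.59 ML/d = 0.006829 m³/s.
After complete mixing, C₀ = (0.006829·37 + 0.064·2.62) / 0.07083 = 5.935 mg/L.
Travel time t = 2.1e+04 m / 1.1 m/s = 1.909e+04 s = 0.221 d.
C = 5.935·exp(−0.89·0.221) = 5.935·0.8215 = 4.875 mg/L.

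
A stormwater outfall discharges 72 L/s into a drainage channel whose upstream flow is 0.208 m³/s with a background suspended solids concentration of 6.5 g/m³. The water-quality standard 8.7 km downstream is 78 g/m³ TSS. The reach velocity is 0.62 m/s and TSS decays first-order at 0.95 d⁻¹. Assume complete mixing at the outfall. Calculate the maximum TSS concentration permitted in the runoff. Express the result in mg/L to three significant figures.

72 L/s = 0.072 m³/s.
Travel time to the compliance point: t = 8700/0.62 = 1.403e+04 s = 0.1624 d; decay factor exp(−0.95·0.1624) = 0.857.
So the concentration just after mixing may be at most 78/0.857 = 91.01 mg/L.
Mass balance: 91.01·0.28 = 0.072·Cₑ + 0.208·6.5.
Cₑ = (25.48 − 1.352) / 0.072 = 335.2 mg/L.

335 mg/L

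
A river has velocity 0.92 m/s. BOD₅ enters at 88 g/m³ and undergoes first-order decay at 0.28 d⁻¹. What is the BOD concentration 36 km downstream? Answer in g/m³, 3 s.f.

Travel time t = 36 km / 0.92 m/s = 3.6e+04/0.92 = 3.913e+04 s = 0.4529 d.
First-order decay: C = 88·exp(−0.28·0.4529) = 88·0.8809 = 77.52 g/m³.

77.5 g/m³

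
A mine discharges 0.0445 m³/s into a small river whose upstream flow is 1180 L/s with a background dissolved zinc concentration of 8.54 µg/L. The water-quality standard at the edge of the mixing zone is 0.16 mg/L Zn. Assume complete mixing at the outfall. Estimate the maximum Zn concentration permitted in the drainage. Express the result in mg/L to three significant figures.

4.18 mg/L

1180 L/s = 1.18 m³/s.
8.54 µg/L = 0.00854 mg/L.
Mass balance: 0.16·1.224 = 0.0445·Cₑ + 1.18·0.00854.
Cₑ = (0.1959 − 0.01008) / 0.0445 = 4.176 mg/L.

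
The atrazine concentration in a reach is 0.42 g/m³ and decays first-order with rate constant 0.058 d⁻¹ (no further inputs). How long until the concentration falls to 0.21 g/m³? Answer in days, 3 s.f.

12.0 d

t = ln(C₀/C)/k = ln(0.42/0.21)/0.058 = 0.6931/0.058 = 11.95 d.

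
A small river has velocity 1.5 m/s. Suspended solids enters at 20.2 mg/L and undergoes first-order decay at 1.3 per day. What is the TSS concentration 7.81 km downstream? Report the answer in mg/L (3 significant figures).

18.7 mg/L

Travel time t = 7.81 km / 1.5 m/s = 7810/1.5 = 5207 s = 0.06026 d.
First-order decay: C = 20.2·exp(−1.3·0.06026) = 20.2·0.9246 = 18.68 mg/L.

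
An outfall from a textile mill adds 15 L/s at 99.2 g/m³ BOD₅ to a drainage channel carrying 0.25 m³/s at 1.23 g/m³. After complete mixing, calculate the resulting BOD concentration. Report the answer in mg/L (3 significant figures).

6.78 mg/L

15 L/s = 0.015 m³/s.
Conservation of mass across the mixing zone: C = (0.015·99.2 + 0.25·1.23) / (0.015 + 0.25) = 1.796/0.265 = 6.775 mg/L.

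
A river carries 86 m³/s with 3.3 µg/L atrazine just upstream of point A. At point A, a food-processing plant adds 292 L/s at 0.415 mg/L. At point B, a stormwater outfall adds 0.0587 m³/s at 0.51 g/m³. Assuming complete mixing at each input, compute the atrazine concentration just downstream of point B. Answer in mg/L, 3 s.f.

3.3 µg/L = 0.0033 mg/L.
292 L/s = 0.292 m³/s.
After input A: C = (86·0.0033 + 0.292·0.415) / 86.29 = 0.004693 mg/L.
After input B: C = (86.29·0.004693 + 0.0587·0.51) / 86.35 = 0.005037 mg/L.

0.00504 mg/L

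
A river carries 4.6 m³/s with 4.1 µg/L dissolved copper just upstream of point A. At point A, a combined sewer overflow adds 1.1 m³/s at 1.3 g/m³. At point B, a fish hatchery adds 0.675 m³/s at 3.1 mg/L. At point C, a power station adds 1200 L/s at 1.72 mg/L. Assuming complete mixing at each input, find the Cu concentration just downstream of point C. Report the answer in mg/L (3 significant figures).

4.1 µg/L = 0.0041 mg/L.
After input A: C = (4.6·0.0041 + 1.1·1.3) / 5.7 = 0.2542 mg/L.
After input B: C = (5.7·0.2542 + 0.675·3.1) / 6.375 = 0.5555 mg/L.
1200 L/s = 1.2 m³/s.
After input C: C = (6.375·0.5555 + 1.2·1.72) / 7.575 = 0.74 mg/L.

0.740 mg/L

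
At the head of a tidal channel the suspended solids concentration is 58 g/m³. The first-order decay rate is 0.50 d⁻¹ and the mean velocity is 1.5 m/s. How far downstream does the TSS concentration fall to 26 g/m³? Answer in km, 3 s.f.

208 km

From C = C₀·e^(−kt), t = ln(C₀/C)/k = ln(58/26)/0.50 = 0.8023/0.50 = 1.605 d.
Distance = v·t = 1.5 m/s × 1.386e+05 s = 2.08e+05 m = 208 km.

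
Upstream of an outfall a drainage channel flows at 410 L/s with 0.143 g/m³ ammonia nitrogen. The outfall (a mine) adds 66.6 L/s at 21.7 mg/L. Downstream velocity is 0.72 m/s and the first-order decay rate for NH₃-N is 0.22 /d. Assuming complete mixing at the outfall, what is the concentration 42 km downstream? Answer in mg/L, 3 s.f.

2.72 mg/L

66.6 L/s = 0.0666 m³/s.
410 L/s = 0.41 m³/s.
After complete mixing, C₀ = (0.0666·21.7 + 0.41·0.143) / 0.4766 = 3.155 mg/L.
Travel time t = 4.2e+04 m / 0.72 m/s = 5.833e+04 s = 0.6752 d.
C = 3.155·exp(−0.22·0.6752) = 3.155·0.862 = 2.72 mg/L.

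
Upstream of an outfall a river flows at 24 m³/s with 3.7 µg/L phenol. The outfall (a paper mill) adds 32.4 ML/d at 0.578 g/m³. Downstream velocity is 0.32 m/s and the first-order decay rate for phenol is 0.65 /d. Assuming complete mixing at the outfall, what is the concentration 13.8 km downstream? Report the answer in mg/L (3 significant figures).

0.00906 mg/L

32.4 ML/d = 0.375 m³/s.
3.7 µg/L = 0.0037 mg/L.
After complete mixing, C₀ = (0.375·0.578 + 24·0.0037) / 24.38 = 0.01254 mg/L.
Travel time t = 1.38e+04 m / 0.32 m/s = 4.312e+04 s = 0.4991 d.
C = 0.01254·exp(−0.65·0.4991) = 0.01254·0.7229 = 0.009062 mg/L.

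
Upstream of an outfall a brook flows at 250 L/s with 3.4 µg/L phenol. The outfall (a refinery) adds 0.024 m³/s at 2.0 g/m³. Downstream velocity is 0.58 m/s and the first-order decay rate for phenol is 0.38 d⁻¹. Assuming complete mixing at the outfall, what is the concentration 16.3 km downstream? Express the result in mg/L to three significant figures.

250 L/s = 0.25 m³/s.
3.4 µg/L = 0.0034 mg/L.
After complete mixing, C₀ = (0.024·2 + 0.25·0.0034) / 0.274 = 0.1783 mg/L.
Travel time t = 1.63e+04 m / 0.58 m/s = 2.81e+04 s = 0.3253 d.
C = 0.1783·exp(−0.38·0.3253) = 0.1783·0.8837 = 0.1576 mg/L.

0.158 mg/L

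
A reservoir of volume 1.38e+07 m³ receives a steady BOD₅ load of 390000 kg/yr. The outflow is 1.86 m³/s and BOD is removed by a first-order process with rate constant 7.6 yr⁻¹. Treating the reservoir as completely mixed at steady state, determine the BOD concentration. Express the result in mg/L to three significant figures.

2.38 mg/L

Outflow Q = 1.86 m³/s × 3.156e+07 s/yr = 5.87e+07 m³/yr.
Steady-state CSTR mass balance: W = Q·C + k·V·C, so C = W/(Q + kV).
Q + kV = 5.87e+07 + 7.6·1.38e+07 = 1.636e+08 m³/yr.
C = 390000/1.636e+08 = 0.002384 kg/m³ = 2.384 mg/L.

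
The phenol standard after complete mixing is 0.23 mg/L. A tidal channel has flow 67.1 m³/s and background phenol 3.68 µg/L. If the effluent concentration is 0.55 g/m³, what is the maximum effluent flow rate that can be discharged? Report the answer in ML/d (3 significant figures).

3.68 µg/L = 0.00368 mg/L.
Mass balance at complete mixing: C_std·(Q_w + Q_r) = Q_w·C_e + Q_r·C_b.
Rearranging, Q_w = Q_r·(C_std − C_b)/(C_e − C_std) = 67.1·(0.23 − 0.00368) / (0.55 − 0.23) = 47.46 m³/s.
= 4100 ML/d.

4100 ML/d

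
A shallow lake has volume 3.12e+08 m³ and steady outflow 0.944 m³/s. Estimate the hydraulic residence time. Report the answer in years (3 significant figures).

10.5 yr

Q = 0.944 m³/s × 3.156e+07 s/yr = 2.979e+07 m³/yr.
Hydraulic residence time τ = V/Q = 3.12e+08/2.979e+07 = 10.47 yr.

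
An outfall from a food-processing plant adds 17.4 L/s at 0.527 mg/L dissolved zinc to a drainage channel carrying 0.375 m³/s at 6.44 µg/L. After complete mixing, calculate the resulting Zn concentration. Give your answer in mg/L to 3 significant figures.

17.4 L/s = 0.0174 m³/s.
6.44 µg/L = 0.00644 mg/L.
Conservation of mass across the mixing zone: C = (0.0174·0.527 + 0.375·0.00644) / (0.0174 + 0.375) = 0.01158/0.3924 = 0.02952 mg/L.

0.0295 mg/L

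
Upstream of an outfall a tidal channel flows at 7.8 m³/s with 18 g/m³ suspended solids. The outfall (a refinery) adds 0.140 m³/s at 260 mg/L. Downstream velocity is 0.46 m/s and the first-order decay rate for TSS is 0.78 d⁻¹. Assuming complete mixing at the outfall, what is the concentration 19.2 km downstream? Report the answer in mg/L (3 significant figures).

After complete mixing, C₀ = (0.14·260 + 7.8·18) / 7.94 = 22.27 mg/L.
Travel time t = 1.92e+04 m / 0.46 m/s = 4.174e+04 s = 0.4831 d.
C = 22.27·exp(−0.78·0.4831) = 22.27·0.686 = 15.28 mg/L.

15.3 mg/L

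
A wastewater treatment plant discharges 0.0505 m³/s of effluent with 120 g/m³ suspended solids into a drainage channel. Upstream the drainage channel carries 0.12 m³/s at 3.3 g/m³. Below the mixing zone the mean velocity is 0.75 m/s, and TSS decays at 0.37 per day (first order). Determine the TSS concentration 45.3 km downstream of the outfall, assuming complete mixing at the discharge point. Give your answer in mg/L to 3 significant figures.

After complete mixing, C₀ = (0.0505·120 + 0.12·3.3) / 0.1705 = 37.87 mg/L.
Travel time t = 4.53e+04 m / 0.75 m/s = 6.04e+04 s = 0.6991 d.
C = 37.87·exp(−0.37·0.6991) = 37.87·0.7721 = 29.24 mg/L.

29.2 mg/L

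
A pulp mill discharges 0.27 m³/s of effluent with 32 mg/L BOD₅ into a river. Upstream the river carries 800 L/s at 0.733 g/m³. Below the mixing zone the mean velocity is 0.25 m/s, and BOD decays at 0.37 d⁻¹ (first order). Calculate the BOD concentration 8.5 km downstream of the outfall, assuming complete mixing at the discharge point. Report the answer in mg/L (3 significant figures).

800 L/s = 0.8 m³/s.
After complete mixing, C₀ = (0.27·32 + 0.8·0.733) / 1.07 = 8.623 mg/L.
Travel time t = 8500 m / 0.25 m/s = 3.4e+04 s = 0.3935 d.
C = 8.623·exp(−0.37·0.3935) = 8.623·0.8645 = 7.454 mg/L.

7.45 mg/L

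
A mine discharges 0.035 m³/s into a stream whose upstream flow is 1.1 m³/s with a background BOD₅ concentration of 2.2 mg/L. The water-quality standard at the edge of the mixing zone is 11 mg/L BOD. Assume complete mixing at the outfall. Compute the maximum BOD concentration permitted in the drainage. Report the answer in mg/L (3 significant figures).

Mass balance: 11·1.135 = 0.035·Cₑ + 1.1·2.2.
Cₑ = (12.48 − 2.42) / 0.035 = 287.6 mg/L.

288 mg/L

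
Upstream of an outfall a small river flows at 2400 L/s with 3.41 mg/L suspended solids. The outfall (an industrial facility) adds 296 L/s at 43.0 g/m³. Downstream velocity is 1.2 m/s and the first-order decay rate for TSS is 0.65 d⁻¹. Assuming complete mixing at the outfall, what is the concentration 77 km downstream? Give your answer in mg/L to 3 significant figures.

4.79 mg/L

296 L/s = 0.296 m³/s.
2400 L/s = 2.4 m³/s.
After complete mixing, C₀ = (0.296·43 + 2.4·3.41) / 2.696 = 7.757 mg/L.
Travel time t = 7.7e+04 m / 1.2 m/s = 6.417e+04 s = 0.7427 d.
C = 7.757·exp(−0.65·0.7427) = 7.757·0.6171 = 4.787 mg/L.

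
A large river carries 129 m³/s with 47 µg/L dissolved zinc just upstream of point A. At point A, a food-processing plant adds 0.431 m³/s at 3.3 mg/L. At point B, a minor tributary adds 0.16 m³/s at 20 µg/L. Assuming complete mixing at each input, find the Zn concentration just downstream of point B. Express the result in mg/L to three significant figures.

0.0578 mg/L

47 µg/L = 0.047 mg/L.
After input A: C = (129·0.047 + 0.431·3.3) / 129.4 = 0.05783 mg/L.
20 µg/L = 0.02 mg/L.
After input B: C = (129.4·0.05783 + 0.16·0.02) / 129.6 = 0.05779 mg/L.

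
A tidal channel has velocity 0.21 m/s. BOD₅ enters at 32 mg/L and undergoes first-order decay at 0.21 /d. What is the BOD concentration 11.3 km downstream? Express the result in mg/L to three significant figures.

Travel time t = 11.3 km / 0.21 m/s = 1.13e+04/0.21 = 5.381e+04 s = 0.6228 d.
First-order decay: C = 32·exp(−0.21·0.6228) = 32·0.8774 = 28.08 mg/L.

28.1 mg/L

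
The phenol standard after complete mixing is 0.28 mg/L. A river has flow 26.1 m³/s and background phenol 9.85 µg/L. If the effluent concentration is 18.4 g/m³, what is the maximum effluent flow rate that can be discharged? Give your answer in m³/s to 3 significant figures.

0.389 m³/s

9.85 µg/L = 0.00985 mg/L.
Mass balance at complete mixing: C_std·(Q_w + Q_r) = Q_w·C_e + Q_r·C_b.
Rearranging, Q_w = Q_r·(C_std − C_b)/(C_e − C_std) = 26.1·(0.28 − 0.00985) / (18.4 − 0.28) = 0.3891 m³/s.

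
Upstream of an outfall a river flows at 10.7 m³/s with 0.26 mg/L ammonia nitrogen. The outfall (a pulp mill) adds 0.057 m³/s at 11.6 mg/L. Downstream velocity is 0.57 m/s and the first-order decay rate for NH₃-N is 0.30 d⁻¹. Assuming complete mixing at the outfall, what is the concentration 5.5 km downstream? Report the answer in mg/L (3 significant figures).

0.310 mg/L

After complete mixing, C₀ = (0.057·11.6 + 10.7·0.26) / 10.76 = 0.3201 mg/L.
Travel time t = 5500 m / 0.57 m/s = 9649 s = 0.1117 d.
C = 0.3201·exp(−0.30·0.1117) = 0.3201·0.9671 = 0.3095 mg/L.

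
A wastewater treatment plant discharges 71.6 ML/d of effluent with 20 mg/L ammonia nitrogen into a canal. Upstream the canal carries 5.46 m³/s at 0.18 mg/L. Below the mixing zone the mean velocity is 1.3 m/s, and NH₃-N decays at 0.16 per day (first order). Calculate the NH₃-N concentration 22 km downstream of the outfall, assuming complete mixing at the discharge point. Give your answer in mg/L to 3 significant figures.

2.71 mg/L

71.6 ML/d = 0.8287 m³/s.
After complete mixing, C₀ = (0.8287·20 + 5.46·0.18) / 6.289 = 2.792 mg/L.
Travel time t = 2.2e+04 m / 1.3 m/s = 1.692e+04 s = 0.1959 d.
C = 2.792·exp(−0.16·0.1959) = 2.792·0.9691 = 2.706 mg/L.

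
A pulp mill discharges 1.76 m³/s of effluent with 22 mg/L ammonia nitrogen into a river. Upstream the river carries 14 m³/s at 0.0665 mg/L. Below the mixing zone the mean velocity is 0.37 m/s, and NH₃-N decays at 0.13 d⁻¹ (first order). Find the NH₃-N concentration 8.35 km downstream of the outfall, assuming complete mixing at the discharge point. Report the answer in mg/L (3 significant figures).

2.43 mg/L

After complete mixing, C₀ = (1.76·22 + 14·0.0665) / 15.76 = 2.516 mg/L.
Travel time t = 8350 m / 0.37 m/s = 2.257e+04 s = 0.2612 d.
C = 2.516·exp(−0.13·0.2612) = 2.516·0.9666 = 2.432 mg/L.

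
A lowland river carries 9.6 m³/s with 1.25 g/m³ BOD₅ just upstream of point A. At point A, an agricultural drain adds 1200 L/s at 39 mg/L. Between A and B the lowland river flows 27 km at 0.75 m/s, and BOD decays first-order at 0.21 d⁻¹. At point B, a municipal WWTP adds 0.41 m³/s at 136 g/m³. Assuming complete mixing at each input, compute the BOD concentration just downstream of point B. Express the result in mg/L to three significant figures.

9.78 mg/L

1200 L/s = 1.2 m³/s.
After input A: C = (9.6·1.25 + 1.2·39) / 10.8 = 5.444 mg/L.
Over the 27 km reach to input B (t = 3.6e+04 s = 0.4167 d), decay gives C = 5.444·exp(−0.21·0.4167) = 4.988 mg/L.
After input B: C = (10.8·4.988 + 0.41·136) / 11.21 = 9.78 mg/L.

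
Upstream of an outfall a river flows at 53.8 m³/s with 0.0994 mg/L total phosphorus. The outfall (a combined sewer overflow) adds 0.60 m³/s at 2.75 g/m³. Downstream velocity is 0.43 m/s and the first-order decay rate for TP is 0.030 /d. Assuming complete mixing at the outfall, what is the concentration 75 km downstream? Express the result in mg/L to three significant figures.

0.121 mg/L

After complete mixing, C₀ = (0.6·2.75 + 53.8·0.0994) / 54.4 = 0.1286 mg/L.
Travel time t = 7.5e+04 m / 0.43 m/s = 1.744e+05 s = 2.019 d.
C = 0.1286·exp(−0.030·2.019) = 0.1286·0.9412 = 0.1211 mg/L.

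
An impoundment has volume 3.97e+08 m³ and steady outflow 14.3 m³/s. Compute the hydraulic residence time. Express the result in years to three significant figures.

Q = 14.3 m³/s × 3.156e+07 s/yr = 4.513e+08 m³/yr.
Hydraulic residence time τ = V/Q = 3.97e+08/4.513e+08 = 0.8797 yr.

0.880 yr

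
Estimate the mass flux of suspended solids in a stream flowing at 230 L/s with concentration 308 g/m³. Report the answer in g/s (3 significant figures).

70.8 g/s

230 L/s = 0.23 m³/s.
Mass flux = Q·C = 0.23 m³/s × 308 g/m³ = 70.84 g/s.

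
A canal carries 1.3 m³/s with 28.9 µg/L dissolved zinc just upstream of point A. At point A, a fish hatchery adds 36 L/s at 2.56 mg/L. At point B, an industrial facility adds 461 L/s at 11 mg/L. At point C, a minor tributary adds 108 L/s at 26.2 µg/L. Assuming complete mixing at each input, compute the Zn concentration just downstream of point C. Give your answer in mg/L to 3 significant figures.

2.73 mg/L

28.9 µg/L = 0.0289 mg/L.
36 L/s = 0.036 m³/s.
After input A: C = (1.3·0.0289 + 0.036·2.56) / 1.336 = 0.0971 mg/L.
461 L/s = 0.461 m³/s.
After input B: C = (1.336·0.0971 + 0.461·11) / 1.797 = 2.894 mg/L.
108 L/s = 0.108 m³/s.
26.2 µg/L = 0.0262 mg/L.
After input C: C = (1.797·2.894 + 0.108·0.0262) / 1.905 = 2.732 mg/L.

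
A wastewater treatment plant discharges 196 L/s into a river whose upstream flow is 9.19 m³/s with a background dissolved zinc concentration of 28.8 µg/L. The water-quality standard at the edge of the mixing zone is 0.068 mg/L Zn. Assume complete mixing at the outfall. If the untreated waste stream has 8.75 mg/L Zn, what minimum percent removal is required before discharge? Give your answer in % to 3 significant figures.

78.2 %

196 L/s = 0.196 m³/s.
28.8 µg/L = 0.0288 mg/L.
Mass balance: 0.068·9.386 = 0.196·Cₑ + 9.19·0.0288.
Cₑ = (0.6382 − 0.2647) / 0.196 = 1.906 mg/L.
Required removal = 1 − 1.906/8.75 = 78.22 %.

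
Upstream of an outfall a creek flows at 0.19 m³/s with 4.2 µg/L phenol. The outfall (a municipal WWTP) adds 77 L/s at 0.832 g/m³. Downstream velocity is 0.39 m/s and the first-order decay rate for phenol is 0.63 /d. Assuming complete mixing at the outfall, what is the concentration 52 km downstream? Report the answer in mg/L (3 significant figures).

0.0919 mg/L

77 L/s = 0.077 m³/s.
4.2 µg/L = 0.0042 mg/L.
After complete mixing, C₀ = (0.077·0.832 + 0.19·0.0042) / 0.267 = 0.2429 mg/L.
Travel time t = 5.2e+04 m / 0.39 m/s = 1.333e+05 s = 1.543 d.
C = 0.2429·exp(−0.63·1.543) = 0.2429·0.3782 = 0.09189 mg/L.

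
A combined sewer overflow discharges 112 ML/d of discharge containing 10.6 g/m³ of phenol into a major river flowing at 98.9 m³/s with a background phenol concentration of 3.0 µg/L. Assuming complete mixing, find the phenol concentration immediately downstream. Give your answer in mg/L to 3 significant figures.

0.140 mg/L

112 ML/d = 1.296 m³/s.
3.0 µg/L = 0.003 mg/L.
Conservation of mass across the mixing zone: C = (1.296·10.6 + 98.9·0.003) / (1.296 + 98.9) = 14.04/100.2 = 0.1401 mg/L.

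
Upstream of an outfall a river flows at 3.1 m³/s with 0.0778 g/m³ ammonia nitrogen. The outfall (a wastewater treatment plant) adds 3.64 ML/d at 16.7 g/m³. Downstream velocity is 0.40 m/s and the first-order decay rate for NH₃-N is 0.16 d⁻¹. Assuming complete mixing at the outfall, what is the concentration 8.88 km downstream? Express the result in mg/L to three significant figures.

3.64 ML/d = 0.04213 m³/s.
After complete mixing, C₀ = (0.04213·16.7 + 3.1·0.0778) / 3.142 = 0.3007 mg/L.
Travel time t = 8880 m / 0.40 m/s = 2.22e+04 s = 0.2569 d.
C = 0.3007·exp(−0.16·0.2569) = 0.3007·0.9597 = 0.2886 mg/L.

0.289 mg/L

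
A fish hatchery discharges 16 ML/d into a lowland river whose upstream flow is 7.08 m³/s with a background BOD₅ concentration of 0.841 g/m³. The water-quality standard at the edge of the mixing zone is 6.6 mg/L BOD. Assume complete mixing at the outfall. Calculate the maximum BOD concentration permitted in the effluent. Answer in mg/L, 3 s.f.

16 ML/d = 0.1852 m³/s.
Mass balance: 6.6·7.265 = 0.1852·Cₑ + 7.08·0.841.
Cₑ = (47.95 − 5.954) / 0.1852 = 226.8 mg/L.

227 mg/L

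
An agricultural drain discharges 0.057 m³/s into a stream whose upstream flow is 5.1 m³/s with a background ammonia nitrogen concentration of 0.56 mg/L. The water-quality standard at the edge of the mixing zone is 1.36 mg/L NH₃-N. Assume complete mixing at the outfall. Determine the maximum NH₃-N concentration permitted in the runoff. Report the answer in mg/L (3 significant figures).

Mass balance: 1.36·5.157 = 0.057·Cₑ + 5.1·0.56.
Cₑ = (7.014 − 2.856) / 0.057 = 72.94 mg/L.

72.9 mg/L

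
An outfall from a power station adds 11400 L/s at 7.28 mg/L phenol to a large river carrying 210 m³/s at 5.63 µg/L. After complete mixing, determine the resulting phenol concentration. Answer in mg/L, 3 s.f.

0.380 mg/L

11400 L/s = 11.4 m³/s.
5.63 µg/L = 0.00563 mg/L.
Flow-weighted mixing gives C = (11.4·7.28 + 210·0.00563) / (11.4 + 210) = 84.17/221.4 = 0.3802 mg/L.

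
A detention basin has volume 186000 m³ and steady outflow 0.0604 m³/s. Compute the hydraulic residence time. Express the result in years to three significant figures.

0.0976 yr

Q = 0.0604 m³/s × 3.156e+07 s/yr = 1.906e+06 m³/yr.
Hydraulic residence time τ = V/Q = 186000/1.906e+06 = 0.09758 yr.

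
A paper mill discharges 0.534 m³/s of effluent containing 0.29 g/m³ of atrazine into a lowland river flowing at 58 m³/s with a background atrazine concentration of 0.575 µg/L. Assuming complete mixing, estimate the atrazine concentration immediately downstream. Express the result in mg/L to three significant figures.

0.575 µg/L = 0.000575 mg/L.
Flow-weighted mixing gives C = (0.534·0.29 + 58·0.000575) / (0.534 + 58) = 0.1882/58.53 = 0.003215 mg/L.

0.00322 mg/L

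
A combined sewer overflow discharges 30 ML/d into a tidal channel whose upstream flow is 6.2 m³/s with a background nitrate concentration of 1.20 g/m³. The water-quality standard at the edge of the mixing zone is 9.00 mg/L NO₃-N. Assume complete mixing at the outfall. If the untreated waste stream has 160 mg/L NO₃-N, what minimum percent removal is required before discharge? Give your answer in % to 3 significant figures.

7.33 %

30 ML/d = 0.3472 m³/s.
Mass balance: 9·6.547 = 0.3472·Cₑ + 6.2·1.2.
Cₑ = (58.93 − 7.44) / 0.3472 = 148.3 mg/L.
Required removal = 1 − 148.3/160 = 7.327 %.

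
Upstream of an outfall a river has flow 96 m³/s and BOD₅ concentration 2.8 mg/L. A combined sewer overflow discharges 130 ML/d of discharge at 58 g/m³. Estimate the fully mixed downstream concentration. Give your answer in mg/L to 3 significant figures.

130 ML/d = 1.505 m³/s.
By mass balance at complete mixing, C = (1.505·58 + 96·2.8) / (1.505 + 96) = 356.1/97.5 = 3.652 mg/L.

3.65 mg/L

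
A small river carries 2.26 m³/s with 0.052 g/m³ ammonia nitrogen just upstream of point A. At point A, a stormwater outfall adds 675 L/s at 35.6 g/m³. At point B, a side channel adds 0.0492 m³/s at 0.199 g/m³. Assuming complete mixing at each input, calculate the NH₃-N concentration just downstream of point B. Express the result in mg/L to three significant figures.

8.10 mg/L

675 L/s = 0.675 m³/s.
After input A: C = (2.26·0.052 + 0.675·35.6) / 2.935 = 8.227 mg/L.
After input B: C = (2.935·8.227 + 0.0492·0.199) / 2.984 = 8.095 mg/L.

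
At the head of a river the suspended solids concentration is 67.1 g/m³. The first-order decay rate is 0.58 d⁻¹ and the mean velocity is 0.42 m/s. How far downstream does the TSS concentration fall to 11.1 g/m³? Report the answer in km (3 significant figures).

From C = C₀·e^(−kt), t = ln(C₀/C)/k = ln(67.1/11.1)/0.58 = 1.799/0.58 = 3.102 d.
Distance = v·t = 0.42 m/s × 2.68e+05 s = 1.126e+05 m = 112.6 km.

113 km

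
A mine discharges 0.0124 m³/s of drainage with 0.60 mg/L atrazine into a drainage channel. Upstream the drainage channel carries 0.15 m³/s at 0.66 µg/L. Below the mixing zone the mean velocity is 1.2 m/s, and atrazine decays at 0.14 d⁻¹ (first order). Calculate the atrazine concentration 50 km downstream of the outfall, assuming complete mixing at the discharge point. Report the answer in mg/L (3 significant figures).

0.0434 mg/L

0.66 µg/L = 0.00066 mg/L.
After complete mixing, C₀ = (0.0124·0.6 + 0.15·0.00066) / 0.1624 = 0.04642 mg/L.
Travel time t = 5e+04 m / 1.2 m/s = 4.167e+04 s = 0.4823 d.
C = 0.04642·exp(−0.14·0.4823) = 0.04642·0.9347 = 0.04339 mg/L.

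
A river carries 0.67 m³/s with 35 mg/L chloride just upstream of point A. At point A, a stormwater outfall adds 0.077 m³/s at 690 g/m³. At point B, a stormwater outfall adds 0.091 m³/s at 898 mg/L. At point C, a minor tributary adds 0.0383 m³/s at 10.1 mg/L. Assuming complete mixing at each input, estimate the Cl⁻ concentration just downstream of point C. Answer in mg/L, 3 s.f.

181 mg/L

After input A: C = (0.67·35 + 0.077·690) / 0.747 = 102.5 mg/L.
After input B: C = (0.747·102.5 + 0.091·898) / 0.838 = 188.9 mg/L.
After input C: C = (0.838·188.9 + 0.0383·10.1) / 0.8763 = 181.1 mg/L.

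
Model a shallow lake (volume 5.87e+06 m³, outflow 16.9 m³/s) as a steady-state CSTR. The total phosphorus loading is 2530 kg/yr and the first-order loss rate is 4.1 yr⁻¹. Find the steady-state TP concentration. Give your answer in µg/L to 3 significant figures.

Outflow Q = 16.9 m³/s × 3.156e+07 s/yr = 5.333e+08 m³/yr.
Steady-state CSTR mass balance: W = Q·C + k·V·C, so C = W/(Q + kV).
Q + kV = 5.333e+08 + 4.1·5.87e+06 = 5.574e+08 m³/yr.
C = 2530/5.574e+08 = 4.539e-06 kg/m³ = 0.004539 mg/L = 4.539 µg/L.

4.54 µg/L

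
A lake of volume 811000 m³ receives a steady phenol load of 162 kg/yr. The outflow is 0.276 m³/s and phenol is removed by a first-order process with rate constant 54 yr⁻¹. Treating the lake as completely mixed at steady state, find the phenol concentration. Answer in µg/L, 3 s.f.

3.09 µg/L

Outflow Q = 0.276 m³/s × 3.156e+07 s/yr = 8.71e+06 m³/yr.
Steady-state CSTR mass balance: W = Q·C + k·V·C, so C = W/(Q + kV).
Q + kV = 8.71e+06 + 54·811000 = 5.25e+07 m³/yr.
C = 162/5.25e+07 = 3.085e-06 kg/m³ = 0.003085 mg/L = 3.085 µg/L.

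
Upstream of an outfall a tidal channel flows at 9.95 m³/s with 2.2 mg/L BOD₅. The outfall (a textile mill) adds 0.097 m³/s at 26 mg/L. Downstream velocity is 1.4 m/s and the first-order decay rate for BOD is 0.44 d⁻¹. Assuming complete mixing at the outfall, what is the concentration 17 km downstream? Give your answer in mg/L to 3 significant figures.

2.28 mg/L

After complete mixing, C₀ = (0.097·26 + 9.95·2.2) / 10.05 = 2.43 mg/L.
Travel time t = 1.7e+04 m / 1.4 m/s = 1.214e+04 s = 0.1405 d.
C = 2.43·exp(−0.44·0.1405) = 2.43·0.94 = 2.284 mg/L.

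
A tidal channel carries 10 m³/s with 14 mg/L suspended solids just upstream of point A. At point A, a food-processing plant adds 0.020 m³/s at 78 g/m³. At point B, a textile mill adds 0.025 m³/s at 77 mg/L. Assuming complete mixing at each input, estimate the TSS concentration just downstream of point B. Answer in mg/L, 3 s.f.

After input A: C = (10·14 + 0.02·78) / 10.02 = 14.13 mg/L.
After input B: C = (10.02·14.13 + 0.025·77) / 10.04 = 14.28 mg/L.

14.3 mg/L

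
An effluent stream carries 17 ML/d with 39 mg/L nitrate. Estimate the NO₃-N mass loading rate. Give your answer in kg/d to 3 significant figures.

17 ML/d = 0.1968 m³/s.
Mass flux = Q·C = 0.1968 m³/s × 39 g/m³ = 7.674 g/s.
= 7.674 g/s × 86.4 = 663 kg/d.

663 kg/d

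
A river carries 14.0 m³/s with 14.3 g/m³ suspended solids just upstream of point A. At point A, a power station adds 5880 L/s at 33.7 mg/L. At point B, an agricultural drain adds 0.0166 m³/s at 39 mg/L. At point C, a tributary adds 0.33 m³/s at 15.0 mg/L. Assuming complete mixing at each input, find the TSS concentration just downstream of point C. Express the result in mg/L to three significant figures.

20.0 mg/L

5880 L/s = 5.88 m³/s.
After input A: C = (14·14.3 + 5.88·33.7) / 19.88 = 20.04 mg/L.
After input B: C = (19.88·20.04 + 0.0166·39) / 19.9 = 20.05 mg/L.
After input C: C = (19.9·20.05 + 0.33·15) / 20.23 = 19.97 mg/L.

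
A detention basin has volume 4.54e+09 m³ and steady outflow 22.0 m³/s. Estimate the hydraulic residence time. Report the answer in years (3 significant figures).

6.54 yr

Q = 22.0 m³/s × 3.156e+07 s/yr = 6.943e+08 m³/yr.
Hydraulic residence time τ = V/Q = 4.54e+09/6.943e+08 = 6.539 yr.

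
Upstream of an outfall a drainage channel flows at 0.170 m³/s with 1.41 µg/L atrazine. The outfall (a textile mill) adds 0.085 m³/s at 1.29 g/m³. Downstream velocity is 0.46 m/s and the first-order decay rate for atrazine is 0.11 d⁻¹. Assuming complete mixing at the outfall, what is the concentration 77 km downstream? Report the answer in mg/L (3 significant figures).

1.41 µg/L = 0.00141 mg/L.
After complete mixing, C₀ = (0.085·1.29 + 0.17·0.00141) / 0.255 = 0.4309 mg/L.
Travel time t = 7.7e+04 m / 0.46 m/s = 1.674e+05 s = 1.937 d.
C = 0.4309·exp(−0.11·1.937) = 0.4309·0.8081 = 0.3482 mg/L.

0.348 mg/L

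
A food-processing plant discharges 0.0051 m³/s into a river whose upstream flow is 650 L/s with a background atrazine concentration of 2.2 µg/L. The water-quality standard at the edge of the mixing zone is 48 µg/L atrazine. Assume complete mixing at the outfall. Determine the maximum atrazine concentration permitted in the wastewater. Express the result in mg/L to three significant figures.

650 L/s = 0.65 m³/s.
2.2 µg/L = 0.0022 mg/L.
48 µg/L = 0.048 mg/L.
Mass balance: 0.048·0.6551 = 0.0051·Cₑ + 0.65·0.0022.
Cₑ = (0.03144 − 0.00143) / 0.0051 = 5.885 mg/L.

5.89 mg/L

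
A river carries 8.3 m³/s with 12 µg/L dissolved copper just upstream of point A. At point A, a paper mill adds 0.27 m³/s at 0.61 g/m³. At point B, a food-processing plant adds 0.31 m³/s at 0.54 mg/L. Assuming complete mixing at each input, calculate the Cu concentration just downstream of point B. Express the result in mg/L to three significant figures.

0.0486 mg/L

12 µg/L = 0.012 mg/L.
After input A: C = (8.3·0.012 + 0.27·0.61) / 8.57 = 0.03084 mg/L.
After input B: C = (8.57·0.03084 + 0.31·0.54) / 8.88 = 0.04861 mg/L.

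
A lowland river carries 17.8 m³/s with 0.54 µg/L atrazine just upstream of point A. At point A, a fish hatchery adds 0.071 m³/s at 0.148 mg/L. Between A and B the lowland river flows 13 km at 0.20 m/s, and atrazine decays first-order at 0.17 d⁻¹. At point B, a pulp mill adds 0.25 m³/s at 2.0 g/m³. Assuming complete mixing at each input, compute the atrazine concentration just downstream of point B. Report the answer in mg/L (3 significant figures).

0.54 µg/L = 0.00054 mg/L.
After input A: C = (17.8·0.00054 + 0.071·0.148) / 17.87 = 0.001126 mg/L.
Over the 13 km reach to input B (t = 6.5e+04 s = 0.7523 d), decay gives C = 0.001126·exp(−0.17·0.7523) = 0.0009907 mg/L.
After input B: C = (17.87·0.0009907 + 0.25·2) / 18.12 = 0.02857 mg/L.

0.0286 mg/L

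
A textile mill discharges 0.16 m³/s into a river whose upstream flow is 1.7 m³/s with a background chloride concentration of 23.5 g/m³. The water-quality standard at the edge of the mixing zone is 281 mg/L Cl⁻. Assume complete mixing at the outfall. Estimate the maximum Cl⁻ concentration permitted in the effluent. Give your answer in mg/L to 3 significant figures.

Mass balance: 281·1.86 = 0.16·Cₑ + 1.7·23.5.
Cₑ = (522.7 − 39.95) / 0.16 = 3017 mg/L.

3020 mg/L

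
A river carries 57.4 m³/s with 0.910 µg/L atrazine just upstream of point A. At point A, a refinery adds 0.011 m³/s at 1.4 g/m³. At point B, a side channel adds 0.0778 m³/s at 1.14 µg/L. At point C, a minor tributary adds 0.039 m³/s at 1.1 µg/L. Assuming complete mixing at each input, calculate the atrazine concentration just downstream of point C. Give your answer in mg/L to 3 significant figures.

0.00118 mg/L

0.910 µg/L = 0.00091 mg/L.
After input A: C = (57.4·0.00091 + 0.011·1.4) / 57.41 = 0.001178 mg/L.
1.14 µg/L = 0.00114 mg/L.
After input B: C = (57.41·0.001178 + 0.0778·0.00114) / 57.49 = 0.001178 mg/L.
1.1 µg/L = 0.0011 mg/L.
After input C: C = (57.49·0.001178 + 0.039·0.0011) / 57.53 = 0.001178 mg/L.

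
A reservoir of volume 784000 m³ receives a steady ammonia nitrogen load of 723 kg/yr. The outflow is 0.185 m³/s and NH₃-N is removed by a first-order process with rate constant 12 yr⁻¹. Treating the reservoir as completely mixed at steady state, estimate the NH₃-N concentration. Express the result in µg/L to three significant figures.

47.4 µg/L

Outflow Q = 0.185 m³/s × 3.156e+07 s/yr = 5.838e+06 m³/yr.
Steady-state CSTR mass balance: W = Q·C + k·V·C, so C = W/(Q + kV).
Q + kV = 5.838e+06 + 12·784000 = 1.525e+07 m³/yr.
C = 723/1.525e+07 = 4.742e-05 kg/m³ = 0.04742 mg/L = 47.42 µg/L.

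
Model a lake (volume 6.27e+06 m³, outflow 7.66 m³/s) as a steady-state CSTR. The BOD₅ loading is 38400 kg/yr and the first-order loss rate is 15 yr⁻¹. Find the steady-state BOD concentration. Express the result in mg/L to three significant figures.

0.114 mg/L

Outflow Q = 7.66 m³/s × 3.156e+07 s/yr = 2.417e+08 m³/yr.
Steady-state CSTR mass balance: W = Q·C + k·V·C, so C = W/(Q + kV).
Q + kV = 2.417e+08 + 15·6.27e+06 = 3.358e+08 m³/yr.
C = 38400/3.358e+08 = 0.0001144 kg/m³ = 0.1144 mg/L.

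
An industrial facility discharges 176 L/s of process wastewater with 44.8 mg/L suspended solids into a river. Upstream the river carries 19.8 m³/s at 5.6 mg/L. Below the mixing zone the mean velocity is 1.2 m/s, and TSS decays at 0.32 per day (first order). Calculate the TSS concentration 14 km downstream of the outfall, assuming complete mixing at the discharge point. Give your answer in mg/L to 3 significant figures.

5.69 mg/L

176 L/s = 0.176 m³/s.
After complete mixing, C₀ = (0.176·44.8 + 19.8·5.6) / 19.98 = 5.945 mg/L.
Travel time t = 1.4e+04 m / 1.2 m/s = 1.167e+04 s = 0.135 d.
C = 5.945·exp(−0.32·0.135) = 5.945·0.9577 = 5.694 mg/L.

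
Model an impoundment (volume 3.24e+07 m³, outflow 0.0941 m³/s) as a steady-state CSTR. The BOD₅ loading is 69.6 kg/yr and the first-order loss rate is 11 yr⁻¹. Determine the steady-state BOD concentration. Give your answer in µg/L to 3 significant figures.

Outflow Q = 0.0941 m³/s × 3.156e+07 s/yr = 2.97e+06 m³/yr.
Steady-state CSTR mass balance: W = Q·C + k·V·C, so C = W/(Q + kV).
Q + kV = 2.97e+06 + 11·3.24e+07 = 3.594e+08 m³/yr.
C = 69.6/3.594e+08 = 1.937e-07 kg/m³ = 0.0001937 mg/L = 0.1937 µg/L.

0.194 µg/L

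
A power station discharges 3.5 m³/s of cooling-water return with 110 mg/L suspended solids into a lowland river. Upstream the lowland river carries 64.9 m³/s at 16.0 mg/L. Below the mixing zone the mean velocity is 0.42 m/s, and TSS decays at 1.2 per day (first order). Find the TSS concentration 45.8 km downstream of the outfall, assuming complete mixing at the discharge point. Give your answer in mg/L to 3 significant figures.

4.58 mg/L

After complete mixing, C₀ = (3.5·110 + 64.9·16) / 68.4 = 20.81 mg/L.
Travel time t = 4.58e+04 m / 0.42 m/s = 1.09e+05 s = 1.262 d.
C = 20.81·exp(−1.2·1.262) = 20.81·0.2199 = 4.576 mg/L.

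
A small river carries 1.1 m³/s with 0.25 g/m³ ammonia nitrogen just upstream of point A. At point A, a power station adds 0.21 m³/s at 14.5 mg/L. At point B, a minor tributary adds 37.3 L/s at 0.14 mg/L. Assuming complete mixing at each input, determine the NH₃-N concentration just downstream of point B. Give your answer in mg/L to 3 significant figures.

2.47 mg/L

After input A: C = (1.1·0.25 + 0.21·14.5) / 1.31 = 2.534 mg/L.
37.3 L/s = 0.0373 m³/s.
After input B: C = (1.31·2.534 + 0.0373·0.14) / 1.347 = 2.468 mg/L.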